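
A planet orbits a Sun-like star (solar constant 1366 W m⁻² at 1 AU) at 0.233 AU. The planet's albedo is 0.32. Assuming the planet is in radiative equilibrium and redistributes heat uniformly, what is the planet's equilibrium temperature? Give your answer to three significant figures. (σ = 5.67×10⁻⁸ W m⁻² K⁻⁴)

T_eq ≈ 524 K

Flux at 0.233 AU: S = 1366/0.233² = 2.52×10⁴ W m⁻².
Energy balance: absorbed = emitted ⇒ πR²·S(1−A) = 4πR²·σT_eq⁴, so T_eq⁴ = S(1−A)/(4σ).
T_eq = [2.52×10⁴ × 0.68 / (4 × 5.67×10⁻⁸)]^(1/4) = (7.54×10¹⁰)^(1/4) = 524 K.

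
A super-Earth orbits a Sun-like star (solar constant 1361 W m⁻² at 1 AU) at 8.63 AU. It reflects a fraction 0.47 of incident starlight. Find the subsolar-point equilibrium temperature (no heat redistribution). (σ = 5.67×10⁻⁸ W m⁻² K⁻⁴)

T_ss ≈ 114 K

Flux at 8.63 AU: S = 1361/8.63² = 18.3 W m⁻².
At the subsolar point the surface absorbs S(1−A) and emits σT⁴ per unit area — no factor of 4, since only the local patch is in balance.
T = [18.3 × 0.53 / 5.67×10⁻⁸]^(1/4) = (1.71×10⁸)^(1/4) = 114 K.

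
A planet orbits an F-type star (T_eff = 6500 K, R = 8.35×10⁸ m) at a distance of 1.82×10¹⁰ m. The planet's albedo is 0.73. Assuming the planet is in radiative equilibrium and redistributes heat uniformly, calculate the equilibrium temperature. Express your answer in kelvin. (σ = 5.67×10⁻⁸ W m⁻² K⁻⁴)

T_eq ≈ 710 K

L = 4πR_⋆²σT_⋆⁴ = 4π(8.35×10⁸)² × 5.67×10⁻⁸ × (6500)⁴ = 8.87×10²⁶ W.
S = L/(4πd²) = 2.13×10⁵ W m⁻².
Energy balance: absorbed = emitted ⇒ πR²·S(1−A) = 4πR²·σT_eq⁴, so T_eq⁴ = S(1−A)/(4σ).
T_eq = [2.13×10⁵ × 0.27 / (4 × 5.67×10⁻⁸)]^(1/4) = (2.54×10¹¹)^(1/4) = 710 K.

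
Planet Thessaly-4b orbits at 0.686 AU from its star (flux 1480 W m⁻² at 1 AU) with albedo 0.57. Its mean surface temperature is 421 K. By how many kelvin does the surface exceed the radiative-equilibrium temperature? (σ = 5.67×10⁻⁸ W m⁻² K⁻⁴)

S = 1480/0.686² = 3145 W m⁻².
T_eq = [S(1−A)/(4σ)]^(1/4) = [3145×0.43/(4×5.67×10⁻⁸)]^(1/4) = 277.9 K.
ΔT = T_surf − T_eq = 421 − 277.9.

ΔT ≈ 143.1 K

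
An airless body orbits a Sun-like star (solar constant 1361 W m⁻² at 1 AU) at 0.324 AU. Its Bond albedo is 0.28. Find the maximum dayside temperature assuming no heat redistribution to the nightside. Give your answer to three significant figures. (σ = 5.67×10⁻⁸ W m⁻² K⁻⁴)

Flux at 0.324 AU: S = 1361/0.324² = 1.30×10⁴ W m⁻².
With no redistribution each surface element balances locally: S(1−A) = σT⁴.
T = [1.30×10⁴ × 0.72 / 5.67×10⁻⁸]^(1/4) = (1.65×10¹¹)^(1/4) = 637 K.

T_ss ≈ 637 K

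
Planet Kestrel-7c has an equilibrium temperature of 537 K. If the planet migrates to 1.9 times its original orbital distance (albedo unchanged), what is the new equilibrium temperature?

T_eq ∝ L^(1/4) · d^(−1/2).
T′ = 537 / 1.9^(1/2) = 390 K.

T_eq ≈ 390 K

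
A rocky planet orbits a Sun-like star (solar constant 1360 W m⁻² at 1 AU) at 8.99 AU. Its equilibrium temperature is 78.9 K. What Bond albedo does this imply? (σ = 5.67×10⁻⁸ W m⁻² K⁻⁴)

A ≈ 0.48

Flux at 8.99 AU: S = 1360/8.99² = 16.8 W m⁻².
From T_eq⁴ = S(1−A)/(4σ): 1−A = 4σT_eq⁴/S.
1−A = 4 × 5.67×10⁻⁸ × (78.9)⁴ / 16.8 = 0.522.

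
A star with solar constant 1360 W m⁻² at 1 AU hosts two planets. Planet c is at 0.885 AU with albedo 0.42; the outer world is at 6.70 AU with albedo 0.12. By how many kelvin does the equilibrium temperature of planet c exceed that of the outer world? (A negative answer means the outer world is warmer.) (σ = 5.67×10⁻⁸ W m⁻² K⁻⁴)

T_eq = [S₀(1−A)/(4σd²)]^(1/4), so T ∝ (1−A)^(1/4) / √d.
T₁ = [1360×0.58/(4×5.67×10⁻⁸×0.885²)]^(1/4) = 258.14 K.
T₂ = [1360×0.88/(4×5.67×10⁻⁸×6.70²)]^(1/4) = 104.13 K.

ΔT ≈ 154.0 K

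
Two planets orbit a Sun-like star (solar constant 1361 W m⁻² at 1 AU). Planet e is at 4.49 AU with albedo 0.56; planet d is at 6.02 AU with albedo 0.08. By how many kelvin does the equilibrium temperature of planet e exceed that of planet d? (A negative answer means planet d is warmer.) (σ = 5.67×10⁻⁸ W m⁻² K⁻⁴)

ΔT ≈ -4.1 K

T_eq = [S₀(1−A)/(4σd²)]^(1/4), so T ∝ (1−A)^(1/4) / √d.
T₁ = [1361×0.44/(4×5.67×10⁻⁸×4.49²)]^(1/4) = 106.98 K.
T₂ = [1361×0.92/(4×5.67×10⁻⁸×6.02²)]^(1/4) = 111.10 K.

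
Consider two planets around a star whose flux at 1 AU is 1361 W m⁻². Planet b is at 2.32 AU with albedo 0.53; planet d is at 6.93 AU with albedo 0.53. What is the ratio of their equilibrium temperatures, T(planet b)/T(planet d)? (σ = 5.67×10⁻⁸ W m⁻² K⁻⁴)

T₁/T₂ ≈ 1.728

T_eq = [S₀(1−A)/(4σd²)]^(1/4), so T ∝ (1−A)^(1/4) / √d.
T₁ = [1361×0.47/(4×5.67×10⁻⁸×2.32²)]^(1/4) = 151.30 K.
T₂ = [1361×0.47/(4×5.67×10⁻⁸×6.93²)]^(1/4) = 87.54 K.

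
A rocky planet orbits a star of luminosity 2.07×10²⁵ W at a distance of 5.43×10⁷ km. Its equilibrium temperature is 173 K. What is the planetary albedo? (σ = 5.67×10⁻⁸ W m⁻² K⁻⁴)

d = 5.43×10⁷ km = 5.43×10¹⁰ m.
Flux: S = L/(4πd²) = 2.07×10²⁵/(4π×(5.43×10¹⁰)²) = 559 W m⁻².
From T_eq⁴ = S(1−A)/(4σ): 1−A = 4σT_eq⁴/S.
1−A = 4 × 5.67×10⁻⁸ × (173)⁴ / 559 = 0.364.

A ≈ 0.64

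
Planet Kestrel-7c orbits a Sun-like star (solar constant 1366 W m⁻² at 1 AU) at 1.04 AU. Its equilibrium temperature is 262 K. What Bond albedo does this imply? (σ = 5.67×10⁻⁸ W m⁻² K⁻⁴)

Flux at 1.04 AU: S = 1366/1.04² = 1260 W m⁻².
From T_eq⁴ = S(1−A)/(4σ): 1−A = 4σT_eq⁴/S.
1−A = 4 × 5.67×10⁻⁸ × (262)⁴ / 1260 = 0.846.

A ≈ 0.15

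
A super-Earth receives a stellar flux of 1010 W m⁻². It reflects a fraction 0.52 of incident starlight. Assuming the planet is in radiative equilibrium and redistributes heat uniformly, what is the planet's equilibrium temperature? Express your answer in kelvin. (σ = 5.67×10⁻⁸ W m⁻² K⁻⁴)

Energy balance: absorbed = emitted ⇒ πR²·S(1−A) = 4πR²·σT_eq⁴, so T_eq⁴ = S(1−A)/(4σ).
T_eq = [1010 × 0.48 / (4 × 5.67×10⁻⁸)]^(1/4) = (2.14×10⁹)^(1/4) = 215 K.

T_eq ≈ 215 K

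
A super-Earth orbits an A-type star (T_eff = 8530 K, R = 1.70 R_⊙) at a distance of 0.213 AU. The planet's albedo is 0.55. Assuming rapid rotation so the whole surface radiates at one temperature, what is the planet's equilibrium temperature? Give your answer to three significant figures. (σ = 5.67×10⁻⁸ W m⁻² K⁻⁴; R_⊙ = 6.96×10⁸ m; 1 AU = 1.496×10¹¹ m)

R_⋆ = 1.70 × 6.96×10⁸ = 1.18×10⁹ m.
d = 0.213 AU = 3.19×10¹⁰ m.
L = 4πR_⋆²σT_⋆⁴ = 4π(1.18×10⁹)² × 5.67×10⁻⁸ × (8530)⁴ = 5.28×10²⁷ W.
S = L/(4πd²) = 4.14×10⁵ W m⁻².
Energy balance: absorbed = emitted ⇒ πR²·S(1−A) = 4πR²·σT_eq⁴, so T_eq⁴ = S(1−A)/(4σ).
T_eq = [4.14×10⁵ × 0.45 / (4 × 5.67×10⁻⁸)]^(1/4) = (8.21×10¹¹)^(1/4) = 952 K.

T_eq ≈ 952 K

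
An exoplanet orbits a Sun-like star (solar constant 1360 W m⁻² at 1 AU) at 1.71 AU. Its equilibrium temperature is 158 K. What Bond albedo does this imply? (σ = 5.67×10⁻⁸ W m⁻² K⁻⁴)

Flux at 1.71 AU: S = 1360/1.71² = 465 W m⁻².
From T_eq⁴ = S(1−A)/(4σ): 1−A = 4σT_eq⁴/S.
1−A = 4 × 5.67×10⁻⁸ × (158)⁴ / 465 = 0.304.

A ≈ 0.70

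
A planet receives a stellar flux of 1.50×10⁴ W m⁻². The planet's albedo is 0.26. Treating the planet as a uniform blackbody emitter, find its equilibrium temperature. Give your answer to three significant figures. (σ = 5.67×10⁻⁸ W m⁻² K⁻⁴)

Energy balance: absorbed = emitted ⇒ πR²·S(1−A) = 4πR²·σT_eq⁴, so T_eq⁴ = S(1−A)/(4σ).
T_eq = [1.50×10⁴ × 0.74 / (4 × 5.67×10⁻⁸)]^(1/4) = (4.89×10¹⁰)^(1/4) = 470 K.

T_eq ≈ 470 K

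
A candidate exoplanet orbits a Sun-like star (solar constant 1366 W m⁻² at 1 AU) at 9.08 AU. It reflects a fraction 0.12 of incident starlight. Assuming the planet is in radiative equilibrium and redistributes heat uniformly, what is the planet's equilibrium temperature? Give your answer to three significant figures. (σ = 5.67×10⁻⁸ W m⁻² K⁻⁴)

T_eq ≈ 89.5 K

Flux at 9.08 AU: S = 1366/9.08² = 16.6 W m⁻².
Energy balance: absorbed = emitted ⇒ πR²·S(1−A) = 4πR²·σT_eq⁴, so T_eq⁴ = S(1−A)/(4σ).
T_eq = [16.6 × 0.88 / (4 × 5.67×10⁻⁸)]^(1/4) = (6.43×10⁷)^(1/4) = 89.5 K.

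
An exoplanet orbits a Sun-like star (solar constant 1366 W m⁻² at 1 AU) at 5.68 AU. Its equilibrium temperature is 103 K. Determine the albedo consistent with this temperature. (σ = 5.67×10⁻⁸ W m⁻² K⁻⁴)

A ≈ 0.40

Flux at 5.68 AU: S = 1366/5.68² = 42.3 W m⁻².
From T_eq⁴ = S(1−A)/(4σ): 1−A = 4σT_eq⁴/S.
1−A = 4 × 5.67×10⁻⁸ × (103)⁴ / 42.3 = 0.603.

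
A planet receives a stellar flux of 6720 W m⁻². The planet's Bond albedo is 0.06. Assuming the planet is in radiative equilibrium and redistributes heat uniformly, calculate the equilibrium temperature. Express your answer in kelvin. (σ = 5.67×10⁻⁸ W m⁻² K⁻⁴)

Energy balance: absorbed = emitted ⇒ πR²·S(1−A) = 4πR²·σT_eq⁴, so T_eq⁴ = S(1−A)/(4σ).
T_eq = [6720 × 0.94 / (4 × 5.67×10⁻⁸)]^(1/4) = (2.79×10¹⁰)^(1/4) = 409 K.

T_eq ≈ 409 K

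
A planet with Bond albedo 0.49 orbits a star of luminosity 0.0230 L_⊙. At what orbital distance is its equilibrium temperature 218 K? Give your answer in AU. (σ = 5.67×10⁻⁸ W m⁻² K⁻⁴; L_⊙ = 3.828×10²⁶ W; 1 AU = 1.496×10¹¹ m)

d ≈ 0.177 AU

L = 0.0230 × 3.828×10²⁶ = 8.80×10²⁴ W.
From T_eq⁴ = L(1−A)/(16πσd²): d = √[L(1−A)/(16πσT_eq⁴)].
d = √[8.80×10²⁴ × 0.51 / (16π × 5.67×10⁻⁸ × (218)⁴)] = 2.64×10¹⁰ m = 0.177 AU.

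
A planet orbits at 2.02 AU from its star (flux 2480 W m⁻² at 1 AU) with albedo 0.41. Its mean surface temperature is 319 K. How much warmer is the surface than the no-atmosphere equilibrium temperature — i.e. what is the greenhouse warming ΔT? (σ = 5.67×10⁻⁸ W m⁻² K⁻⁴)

ΔT ≈ 119.6 K

S = 2480/2.02² = 607.8 W m⁻².
T_eq = [S(1−A)/(4σ)]^(1/4) = [607.8×0.59/(4×5.67×10⁻⁸)]^(1/4) = 199.4 K.
ΔT = T_surf − T_eq = 319 − 199.4.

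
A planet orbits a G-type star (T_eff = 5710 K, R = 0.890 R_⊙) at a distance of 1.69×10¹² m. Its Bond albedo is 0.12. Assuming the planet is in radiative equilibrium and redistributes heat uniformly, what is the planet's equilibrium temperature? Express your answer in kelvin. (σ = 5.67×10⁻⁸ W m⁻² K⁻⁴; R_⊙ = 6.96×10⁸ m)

R_⋆ = 0.890 × 6.96×10⁸ = 6.19×10⁸ m.
L = 4πR_⋆²σT_⋆⁴ = 4π(6.19×10⁸)² × 5.67×10⁻⁸ × (5710)⁴ = 2.91×10²⁶ W.
S = L/(4πd²) = 8.10 W m⁻².
Energy balance: absorbed = emitted ⇒ πR²·S(1−A) = 4πR²·σT_eq⁴, so T_eq⁴ = S(1−A)/(4σ).
T_eq = [8.10 × 0.88 / (4 × 5.67×10⁻⁸)]^(1/4) = (3.14×10⁷)^(1/4) = 74.9 K.

T_eq ≈ 74.9 K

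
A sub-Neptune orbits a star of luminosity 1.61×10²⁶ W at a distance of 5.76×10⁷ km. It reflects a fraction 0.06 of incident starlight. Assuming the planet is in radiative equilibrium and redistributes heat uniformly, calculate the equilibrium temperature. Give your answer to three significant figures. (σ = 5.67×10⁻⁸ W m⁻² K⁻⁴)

d = 5.76×10⁷ km = 5.76×10¹⁰ m.
Flux: S = L/(4πd²) = 1.61×10²⁶/(4π×(5.76×10¹⁰)²) = 3860 W m⁻².
Energy balance: absorbed = emitted ⇒ πR²·S(1−A) = 4πR²·σT_eq⁴, so T_eq⁴ = S(1−A)/(4σ).
T_eq = [3860 × 0.94 / (4 × 5.67×10⁻⁸)]^(1/4) = (1.60×10¹⁰)^(1/4) = 356 K.

T_eq ≈ 356 K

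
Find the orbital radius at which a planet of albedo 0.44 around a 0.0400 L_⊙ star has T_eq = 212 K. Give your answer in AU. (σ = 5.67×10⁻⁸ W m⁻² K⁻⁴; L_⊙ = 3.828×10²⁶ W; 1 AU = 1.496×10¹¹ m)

L = 0.0400 × 3.828×10²⁶ = 1.53×10²⁵ W.
From T_eq⁴ = L(1−A)/(16πσd²): d = √[L(1−A)/(16πσT_eq⁴)].
d = √[1.53×10²⁵ × 0.56 / (16π × 5.67×10⁻⁸ × (212)⁴)] = 3.86×10¹⁰ m = 0.258 AU.

d ≈ 0.258 AU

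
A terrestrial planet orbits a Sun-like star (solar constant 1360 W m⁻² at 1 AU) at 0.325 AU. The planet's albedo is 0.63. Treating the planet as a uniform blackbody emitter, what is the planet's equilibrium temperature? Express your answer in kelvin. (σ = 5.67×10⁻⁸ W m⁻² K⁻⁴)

Flux at 0.325 AU: S = 1360/0.325² = 1.29×10⁴ W m⁻².
Energy balance: absorbed = emitted ⇒ πR²·S(1−A) = 4πR²·σT_eq⁴, so T_eq⁴ = S(1−A)/(4σ).
T_eq = [1.29×10⁴ × 0.37 / (4 × 5.67×10⁻⁸)]^(1/4) = (2.10×10¹⁰)^(1/4) = 381 K.

T_eq ≈ 381 K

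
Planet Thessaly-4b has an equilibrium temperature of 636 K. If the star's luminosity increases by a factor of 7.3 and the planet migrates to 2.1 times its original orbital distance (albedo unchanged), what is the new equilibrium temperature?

T_eq ∝ L^(1/4) · d^(−1/2).
T′ = 636 × 7.3^(1/4) / 2.1^(1/2) = 721 K.

T_eq ≈ 721 K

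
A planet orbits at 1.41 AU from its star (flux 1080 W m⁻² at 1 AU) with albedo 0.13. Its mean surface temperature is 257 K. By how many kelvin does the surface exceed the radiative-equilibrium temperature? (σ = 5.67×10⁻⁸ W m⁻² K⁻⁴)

ΔT ≈ 43.3 K

S = 1080/1.41² = 543.2 W m⁻².
T_eq = [S(1−A)/(4σ)]^(1/4) = [543.2×0.87/(4×5.67×10⁻⁸)]^(1/4) = 213.7 K.
ΔT = T_surf − T_eq = 257 − 213.7.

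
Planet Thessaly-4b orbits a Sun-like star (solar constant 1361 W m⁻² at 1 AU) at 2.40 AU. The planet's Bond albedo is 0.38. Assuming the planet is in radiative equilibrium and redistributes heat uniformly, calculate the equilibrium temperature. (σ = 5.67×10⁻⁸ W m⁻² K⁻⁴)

T_eq ≈ 159 K

Flux at 2.40 AU: S = 1361/2.40² = 236 W m⁻².
Energy balance: absorbed = emitted ⇒ πR²·S(1−A) = 4πR²·σT_eq⁴, so T_eq⁴ = S(1−A)/(4σ).
T_eq = [236 × 0.62 / (4 × 5.67×10⁻⁸)]^(1/4) = (6.46×10⁸)^(1/4) = 159 K.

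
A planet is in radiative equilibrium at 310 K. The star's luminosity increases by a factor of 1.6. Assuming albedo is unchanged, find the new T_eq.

T_eq ≈ 349 K

T_eq ∝ L^(1/4) · d^(−1/2).
T′ = 310 × 1.6^(1/4) = 349 K.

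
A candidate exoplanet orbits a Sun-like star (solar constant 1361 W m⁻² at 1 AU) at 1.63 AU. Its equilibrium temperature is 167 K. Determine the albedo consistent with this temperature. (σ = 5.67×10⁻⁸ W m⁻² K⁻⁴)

A ≈ 0.66

Flux at 1.63 AU: S = 1361/1.63² = 512 W m⁻².
From T_eq⁴ = S(1−A)/(4σ): 1−A = 4σT_eq⁴/S.
1−A = 4 × 5.67×10⁻⁸ × (167)⁴ / 512 = 0.344.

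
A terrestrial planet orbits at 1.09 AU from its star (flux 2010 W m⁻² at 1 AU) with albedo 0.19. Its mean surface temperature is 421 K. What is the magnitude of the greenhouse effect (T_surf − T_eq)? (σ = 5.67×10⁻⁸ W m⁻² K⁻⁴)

ΔT ≈ 142.2 K

S = 2010/1.09² = 1692 W m⁻².
T_eq = [S(1−A)/(4σ)]^(1/4) = [1692×0.81/(4×5.67×10⁻⁸)]^(1/4) = 278.8 K.
ΔT = T_surf − T_eq = 421 − 278.8.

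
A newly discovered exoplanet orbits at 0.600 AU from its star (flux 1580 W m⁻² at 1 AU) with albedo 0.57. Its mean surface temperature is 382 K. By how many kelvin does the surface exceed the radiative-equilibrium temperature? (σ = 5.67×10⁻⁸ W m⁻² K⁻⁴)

ΔT ≈ 80.0 K

S = 1580/0.600² = 4389 W m⁻².
T_eq = [S(1−A)/(4σ)]^(1/4) = [4389×0.43/(4×5.67×10⁻⁸)]^(1/4) = 302.0 K.
ΔT = T_surf − T_eq = 382 − 302.0.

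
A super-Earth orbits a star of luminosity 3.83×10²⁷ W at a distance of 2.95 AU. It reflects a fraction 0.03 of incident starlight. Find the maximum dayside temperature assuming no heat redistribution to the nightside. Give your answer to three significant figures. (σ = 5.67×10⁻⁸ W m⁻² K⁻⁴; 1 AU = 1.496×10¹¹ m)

T_ss ≈ 404 K

d = 2.95 AU = 4.41×10¹¹ m.
Flux: S = L/(4πd²) = 3.83×10²⁷/(4π×(4.41×10¹¹)²) = 1560 W m⁻².
With no redistribution each surface element balances locally: S(1−A) = σT⁴.
T = [1560 × 0.97 / 5.67×10⁻⁸]^(1/4) = (2.68×10¹⁰)^(1/4) = 404 K.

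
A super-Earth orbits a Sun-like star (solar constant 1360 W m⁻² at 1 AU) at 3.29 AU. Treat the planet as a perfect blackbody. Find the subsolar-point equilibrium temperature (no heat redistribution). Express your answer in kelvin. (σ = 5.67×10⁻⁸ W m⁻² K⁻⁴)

Flux at 3.29 AU: S = 1360/3.29² = 126 W m⁻².
At the subsolar point the surface absorbs S(1−A) and emits σT⁴ per unit area — no factor of 4, since only the local patch is in balance.
T = [126 × 1.00 / 5.67×10⁻⁸]^(1/4) = (2.22×10⁹)^(1/4) = 217 K.

T_ss ≈ 217 K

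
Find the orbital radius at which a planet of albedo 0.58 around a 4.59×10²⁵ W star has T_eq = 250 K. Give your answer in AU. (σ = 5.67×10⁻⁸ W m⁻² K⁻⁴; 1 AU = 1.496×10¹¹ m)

From T_eq⁴ = L(1−A)/(16πσd²): d = √[L(1−A)/(16πσT_eq⁴)].
d = √[4.59×10²⁵ × 0.42 / (16π × 5.67×10⁻⁸ × (250)⁴)] = 4.16×10¹⁰ m = 0.278 AU.

d ≈ 0.278 AU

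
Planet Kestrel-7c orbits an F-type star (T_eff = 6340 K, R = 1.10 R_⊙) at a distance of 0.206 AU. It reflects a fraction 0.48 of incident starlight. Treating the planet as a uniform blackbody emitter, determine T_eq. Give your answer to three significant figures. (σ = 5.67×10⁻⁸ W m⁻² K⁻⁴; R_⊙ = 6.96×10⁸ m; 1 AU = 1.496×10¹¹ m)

R_⋆ = 1.10 × 6.96×10⁸ = 7.66×10⁸ m.
d = 0.206 AU = 3.08×10¹⁰ m.
L = 4πR_⋆²σT_⋆⁴ = 4π(7.66×10⁸)² × 5.67×10⁻⁸ × (6340)⁴ = 6.75×10²⁶ W.
S = L/(4πd²) = 5.65×10⁴ W m⁻².
Energy balance: absorbed = emitted ⇒ πR²·S(1−A) = 4πR²·σT_eq⁴, so T_eq⁴ = S(1−A)/(4σ).
T_eq = [5.65×10⁴ × 0.52 / (4 × 5.67×10⁻⁸)]^(1/4) = (1.30×10¹¹)^(1/4) = 600 K.

T_eq ≈ 600 K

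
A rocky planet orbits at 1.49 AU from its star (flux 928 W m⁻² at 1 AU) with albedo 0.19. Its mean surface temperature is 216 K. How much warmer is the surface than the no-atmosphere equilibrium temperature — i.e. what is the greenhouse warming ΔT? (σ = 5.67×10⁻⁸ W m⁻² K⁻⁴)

ΔT ≈ 19.4 K

S = 928/1.49² = 418.0 W m⁻².
T_eq = [S(1−A)/(4σ)]^(1/4) = [418.0×0.81/(4×5.67×10⁻⁸)]^(1/4) = 196.6 K.
ΔT = T_surf − T_eq = 216 − 196.6.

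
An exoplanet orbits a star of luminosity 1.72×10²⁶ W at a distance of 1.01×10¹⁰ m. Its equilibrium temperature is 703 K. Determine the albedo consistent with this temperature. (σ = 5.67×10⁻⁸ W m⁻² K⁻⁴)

A ≈ 0.59

Flux: S = L/(4πd²) = 1.72×10²⁶/(4π×(1.01×10¹⁰)²) = 1.34×10⁵ W m⁻².
From T_eq⁴ = S(1−A)/(4σ): 1−A = 4σT_eq⁴/S.
1−A = 4 × 5.67×10⁻⁸ × (703)⁴ / 1.34×10⁵ = 0.413.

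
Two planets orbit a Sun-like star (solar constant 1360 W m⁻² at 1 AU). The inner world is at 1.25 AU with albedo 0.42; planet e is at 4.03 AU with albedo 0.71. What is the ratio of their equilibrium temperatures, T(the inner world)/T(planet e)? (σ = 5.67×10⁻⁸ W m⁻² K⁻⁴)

T_eq = [S₀(1−A)/(4σd²)]^(1/4), so T ∝ (1−A)^(1/4) / √d.
T₁ = [1360×0.58/(4×5.67×10⁻⁸×1.25²)]^(1/4) = 217.21 K.
T₂ = [1360×0.29/(4×5.67×10⁻⁸×4.03²)]^(1/4) = 101.72 K.

T₁/T₂ ≈ 2.135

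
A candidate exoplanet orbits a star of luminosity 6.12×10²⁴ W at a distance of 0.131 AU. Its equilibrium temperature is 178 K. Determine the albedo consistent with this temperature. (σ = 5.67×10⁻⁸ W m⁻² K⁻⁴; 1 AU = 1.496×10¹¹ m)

A ≈ 0.82

d = 0.131 AU = 1.96×10¹⁰ m.
Flux: S = L/(4πd²) = 6.12×10²⁴/(4π×(1.96×10¹⁰)²) = 1270 W m⁻².
From T_eq⁴ = S(1−A)/(4σ): 1−A = 4σT_eq⁴/S.
1−A = 4 × 5.67×10⁻⁸ × (178)⁴ / 1270 = 0.180.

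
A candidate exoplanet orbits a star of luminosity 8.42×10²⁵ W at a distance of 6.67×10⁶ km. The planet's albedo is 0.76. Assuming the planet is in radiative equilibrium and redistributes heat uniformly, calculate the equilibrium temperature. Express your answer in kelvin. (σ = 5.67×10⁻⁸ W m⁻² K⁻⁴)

T_eq ≈ 632 K

d = 6.67×10⁶ km = 6.67×10⁹ m.
Flux: S = L/(4πd²) = 8.42×10²⁵/(4π×(6.67×10⁹)²) = 1.51×10⁵ W m⁻².
Energy balance: absorbed = emitted ⇒ πR²·S(1−A) = 4πR²·σT_eq⁴, so T_eq⁴ = S(1−A)/(4σ).
T_eq = [1.51×10⁵ × 0.24 / (4 × 5.67×10⁻⁸)]^(1/4) = (1.59×10¹¹)^(1/4) = 632 K.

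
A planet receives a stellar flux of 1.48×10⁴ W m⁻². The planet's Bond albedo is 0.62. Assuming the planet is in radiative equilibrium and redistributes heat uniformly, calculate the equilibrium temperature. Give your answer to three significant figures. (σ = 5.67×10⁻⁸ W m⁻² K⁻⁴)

Energy balance: absorbed = emitted ⇒ πR²·S(1−A) = 4πR²·σT_eq⁴, so T_eq⁴ = S(1−A)/(4σ).
T_eq = [1.48×10⁴ × 0.38 / (4 × 5.67×10⁻⁸)]^(1/4) = (2.48×10¹⁰)^(1/4) = 397 K.

T_eq ≈ 397 K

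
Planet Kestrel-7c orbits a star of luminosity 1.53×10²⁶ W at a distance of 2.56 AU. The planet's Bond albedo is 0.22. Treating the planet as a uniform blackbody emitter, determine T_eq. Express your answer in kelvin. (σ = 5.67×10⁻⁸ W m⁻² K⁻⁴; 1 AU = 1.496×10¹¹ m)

d = 2.56 AU = 3.83×10¹¹ m.
Flux: S = L/(4πd²) = 1.53×10²⁶/(4π×(3.83×10¹¹)²) = 83.0 W m⁻².
Energy balance: absorbed = emitted ⇒ πR²·S(1−A) = 4πR²·σT_eq⁴, so T_eq⁴ = S(1−A)/(4σ).
T_eq = [83.0 × 0.78 / (4 × 5.67×10⁻⁸)]^(1/4) = (2.85×10⁸)^(1/4) = 130 K.

T_eq ≈ 130 K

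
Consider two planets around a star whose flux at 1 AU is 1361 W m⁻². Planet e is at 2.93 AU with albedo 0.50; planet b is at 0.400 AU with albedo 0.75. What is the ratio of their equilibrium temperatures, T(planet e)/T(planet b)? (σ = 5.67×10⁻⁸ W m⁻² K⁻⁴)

T_eq = [S₀(1−A)/(4σd²)]^(1/4), so T ∝ (1−A)^(1/4) / √d.
T₁ = [1361×0.50/(4×5.67×10⁻⁸×2.93²)]^(1/4) = 136.73 K.
T₂ = [1361×0.25/(4×5.67×10⁻⁸×0.400²)]^(1/4) = 311.18 K.

T₁/T₂ ≈ 0.439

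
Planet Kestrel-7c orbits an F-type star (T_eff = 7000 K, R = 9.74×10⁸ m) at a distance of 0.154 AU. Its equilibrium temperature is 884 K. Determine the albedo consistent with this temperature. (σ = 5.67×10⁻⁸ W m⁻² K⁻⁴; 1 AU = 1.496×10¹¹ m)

d = 0.154 AU = 2.30×10¹⁰ m.
L = 4πR_⋆²σT_⋆⁴ = 4π(9.74×10⁸)² × 5.67×10⁻⁸ × (7000)⁴ = 1.62×10²⁷ W.
S = L/(4πd²) = 2.43×10⁵ W m⁻².
From T_eq⁴ = S(1−A)/(4σ): 1−A = 4σT_eq⁴/S.
1−A = 4 × 5.67×10⁻⁸ × (884)⁴ / 2.43×10⁵ = 0.569.

A ≈ 0.43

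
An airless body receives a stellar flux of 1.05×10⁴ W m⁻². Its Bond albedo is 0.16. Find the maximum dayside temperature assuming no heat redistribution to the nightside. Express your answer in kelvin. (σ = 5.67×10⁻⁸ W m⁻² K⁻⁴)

With no redistribution each surface element balances locally: S(1−A) = σT⁴.
T = [1.05×10⁴ × 0.84 / 5.67×10⁻⁸]^(1/4) = (1.56×10¹¹)^(1/4) = 628 K.

T_ss ≈ 628 K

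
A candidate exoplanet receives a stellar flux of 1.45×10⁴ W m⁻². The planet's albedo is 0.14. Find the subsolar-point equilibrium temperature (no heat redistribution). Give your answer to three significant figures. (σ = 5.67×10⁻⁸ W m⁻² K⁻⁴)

At the subsolar point the surface absorbs S(1−A) and emits σT⁴ per unit area — no factor of 4, since only the local patch is in balance.
T = [1.45×10⁴ × 0.86 / 5.67×10⁻⁸]^(1/4) = (2.20×10¹¹)^(1/4) = 685 K.

T_ss ≈ 685 K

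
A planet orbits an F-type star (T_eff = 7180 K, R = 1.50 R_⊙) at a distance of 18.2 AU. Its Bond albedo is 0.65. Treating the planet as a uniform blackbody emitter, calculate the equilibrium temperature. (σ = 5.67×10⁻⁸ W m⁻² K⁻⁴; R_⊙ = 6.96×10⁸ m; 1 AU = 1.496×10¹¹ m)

T_eq ≈ 76.5 K

R_⋆ = 1.50 × 6.96×10⁸ = 1.04×10⁹ m.
d = 18.2 AU = 2.72×10¹² m.
L = 4πR_⋆²σT_⋆⁴ = 4π(1.04×10⁹)² × 5.67×10⁻⁸ × (7180)⁴ = 2.06×10²⁷ W.
S = L/(4πd²) = 22.2 W m⁻².
Energy balance: absorbed = emitted ⇒ πR²·S(1−A) = 4πR²·σT_eq⁴, so T_eq⁴ = S(1−A)/(4σ).
T_eq = [22.2 × 0.35 / (4 × 5.67×10⁻⁸)]^(1/4) = (3.42×10⁷)^(1/4) = 76.5 K.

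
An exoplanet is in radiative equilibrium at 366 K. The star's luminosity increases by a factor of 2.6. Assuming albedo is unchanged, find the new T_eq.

T_eq ≈ 465 K

T_eq ∝ L^(1/4) · d^(−1/2).
T′ = 366 × 2.6^(1/4) = 465 K.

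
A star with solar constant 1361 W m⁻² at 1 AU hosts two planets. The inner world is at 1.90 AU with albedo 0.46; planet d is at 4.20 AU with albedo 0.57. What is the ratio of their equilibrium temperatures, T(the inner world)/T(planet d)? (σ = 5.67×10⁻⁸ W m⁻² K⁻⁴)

T₁/T₂ ≈ 1.574

T_eq = [S₀(1−A)/(4σd²)]^(1/4), so T ∝ (1−A)^(1/4) / √d.
T₁ = [1361×0.54/(4×5.67×10⁻⁸×1.90²)]^(1/4) = 173.09 K.
T₂ = [1361×0.43/(4×5.67×10⁻⁸×4.20²)]^(1/4) = 109.98 K.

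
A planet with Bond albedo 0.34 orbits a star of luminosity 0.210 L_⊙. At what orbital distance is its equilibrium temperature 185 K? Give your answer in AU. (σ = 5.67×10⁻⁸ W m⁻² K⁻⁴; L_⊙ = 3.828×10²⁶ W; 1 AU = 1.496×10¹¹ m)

d ≈ 0.843 AU

L = 0.210 × 3.828×10²⁶ = 8.04×10²⁵ W.
From T_eq⁴ = L(1−A)/(16πσd²): d = √[L(1−A)/(16πσT_eq⁴)].
d = √[8.04×10²⁵ × 0.66 / (16π × 5.67×10⁻⁸ × (185)⁴)] = 1.26×10¹¹ m = 0.843 AU.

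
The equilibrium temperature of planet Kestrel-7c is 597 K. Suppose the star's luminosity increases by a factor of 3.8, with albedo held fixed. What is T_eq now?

T_eq ≈ 834 K

T_eq ∝ L^(1/4) · d^(−1/2).
T′ = 597 × 3.8^(1/4) = 834 K.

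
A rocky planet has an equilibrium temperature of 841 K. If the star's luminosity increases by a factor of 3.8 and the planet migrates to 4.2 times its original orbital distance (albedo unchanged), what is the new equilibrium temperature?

T_eq ∝ L^(1/4) · d^(−1/2).
T′ = 841 × 3.8^(1/4) / 4.2^(1/2) = 573 K.

T_eq ≈ 573 K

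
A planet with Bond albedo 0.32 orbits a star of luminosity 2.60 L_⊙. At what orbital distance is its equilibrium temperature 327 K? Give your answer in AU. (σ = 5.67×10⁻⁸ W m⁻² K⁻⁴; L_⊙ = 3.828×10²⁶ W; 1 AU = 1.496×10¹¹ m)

d ≈ 0.963 AU

L = 2.60 × 3.828×10²⁶ = 9.95×10²⁶ W.
From T_eq⁴ = L(1−A)/(16πσd²): d = √[L(1−A)/(16πσT_eq⁴)].
d = √[9.95×10²⁶ × 0.68 / (16π × 5.67×10⁻⁸ × (327)⁴)] = 1.44×10¹¹ m = 0.963 AU.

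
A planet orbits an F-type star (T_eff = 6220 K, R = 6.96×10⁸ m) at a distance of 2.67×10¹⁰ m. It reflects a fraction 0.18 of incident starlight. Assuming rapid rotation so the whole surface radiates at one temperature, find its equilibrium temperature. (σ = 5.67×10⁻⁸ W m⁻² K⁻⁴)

T_eq ≈ 676 K

L = 4πR_⋆²σT_⋆⁴ = 4π(6.96×10⁸)² × 5.67×10⁻⁸ × (6220)⁴ = 5.17×10²⁶ W.
S = L/(4πd²) = 5.77×10⁴ W m⁻².
Energy balance: absorbed = emitted ⇒ πR²·S(1−A) = 4πR²·σT_eq⁴, so T_eq⁴ = S(1−A)/(4σ).
T_eq = [5.77×10⁴ × 0.82 / (4 × 5.67×10⁻⁸)]^(1/4) = (2.09×10¹¹)^(1/4) = 676 K.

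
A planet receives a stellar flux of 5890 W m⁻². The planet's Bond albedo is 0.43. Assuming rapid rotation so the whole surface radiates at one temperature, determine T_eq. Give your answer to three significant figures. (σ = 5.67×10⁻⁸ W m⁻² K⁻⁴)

Energy balance: absorbed = emitted ⇒ πR²·S(1−A) = 4πR²·σT_eq⁴, so T_eq⁴ = S(1−A)/(4σ).
T_eq = [5890 × 0.57 / (4 × 5.67×10⁻⁸)]^(1/4) = (1.48×10¹⁰)^(1/4) = 349 K.

T_eq ≈ 349 K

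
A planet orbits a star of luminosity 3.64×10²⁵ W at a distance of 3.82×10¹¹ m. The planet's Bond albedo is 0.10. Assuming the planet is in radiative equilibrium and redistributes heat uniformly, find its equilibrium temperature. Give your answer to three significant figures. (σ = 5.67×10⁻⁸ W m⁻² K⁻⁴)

Flux: S = L/(4πd²) = 3.64×10²⁵/(4π×(3.82×10¹¹)²) = 19.9 W m⁻².
Energy balance: absorbed = emitted ⇒ πR²·S(1−A) = 4πR²·σT_eq⁴, so T_eq⁴ = S(1−A)/(4σ).
T_eq = [19.9 × 0.90 / (4 × 5.67×10⁻⁸)]^(1/4) = (7.88×10⁷)^(1/4) = 94.2 K.

T_eq ≈ 94.2 K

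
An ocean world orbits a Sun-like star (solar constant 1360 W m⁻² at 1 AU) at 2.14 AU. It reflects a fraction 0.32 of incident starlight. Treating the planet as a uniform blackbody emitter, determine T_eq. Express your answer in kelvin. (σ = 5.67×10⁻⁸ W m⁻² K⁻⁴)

T_eq ≈ 173 K

Flux at 2.14 AU: S = 1360/2.14² = 297 W m⁻².
Energy balance: absorbed = emitted ⇒ πR²·S(1−A) = 4πR²·σT_eq⁴, so T_eq⁴ = S(1−A)/(4σ).
T_eq = [297 × 0.68 / (4 × 5.67×10⁻⁸)]^(1/4) = (8.90×10⁸)^(1/4) = 173 K.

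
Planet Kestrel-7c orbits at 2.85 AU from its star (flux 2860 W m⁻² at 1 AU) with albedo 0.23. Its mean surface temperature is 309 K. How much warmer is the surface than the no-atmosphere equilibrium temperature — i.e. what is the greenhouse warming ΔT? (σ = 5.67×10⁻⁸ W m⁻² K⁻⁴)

ΔT ≈ 123.1 K

S = 2860/2.85² = 352.1 W m⁻².
T_eq = [S(1−A)/(4σ)]^(1/4) = [352.1×0.77/(4×5.67×10⁻⁸)]^(1/4) = 185.9 K.
ΔT = T_surf − T_eq = 309 − 185.9.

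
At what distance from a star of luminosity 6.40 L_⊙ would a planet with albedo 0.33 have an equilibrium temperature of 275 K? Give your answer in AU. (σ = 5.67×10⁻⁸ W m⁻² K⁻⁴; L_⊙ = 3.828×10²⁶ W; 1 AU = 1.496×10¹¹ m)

L = 6.40 × 3.828×10²⁶ = 2.45×10²⁷ W.
From T_eq⁴ = L(1−A)/(16πσd²): d = √[L(1−A)/(16πσT_eq⁴)].
d = √[2.45×10²⁷ × 0.67 / (16π × 5.67×10⁻⁸ × (275)⁴)] = 3.17×10¹¹ m = 2.12 AU.

d ≈ 2.12 AU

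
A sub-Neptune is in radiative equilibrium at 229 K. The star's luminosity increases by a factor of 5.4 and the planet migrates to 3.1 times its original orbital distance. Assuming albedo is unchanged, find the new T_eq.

T_eq ∝ L^(1/4) · d^(−1/2).
T′ = 229 × 5.4^(1/4) / 3.1^(1/2) = 198 K.

T_eq ≈ 198 K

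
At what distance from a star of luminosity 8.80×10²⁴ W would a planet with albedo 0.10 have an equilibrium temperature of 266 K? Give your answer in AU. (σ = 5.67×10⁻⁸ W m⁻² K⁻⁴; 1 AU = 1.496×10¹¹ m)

d ≈ 0.157 AU

From T_eq⁴ = L(1−A)/(16πσd²): d = √[L(1−A)/(16πσT_eq⁴)].
d = √[8.80×10²⁴ × 0.90 / (16π × 5.67×10⁻⁸ × (266)⁴)] = 2.36×10¹⁰ m = 0.157 AU.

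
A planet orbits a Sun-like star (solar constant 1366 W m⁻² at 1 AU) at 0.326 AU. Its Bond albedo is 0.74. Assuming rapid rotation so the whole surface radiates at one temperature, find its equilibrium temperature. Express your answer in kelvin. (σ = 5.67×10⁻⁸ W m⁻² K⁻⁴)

Flux at 0.326 AU: S = 1366/0.326² = 1.29×10⁴ W m⁻².
Energy balance: absorbed = emitted ⇒ πR²·S(1−A) = 4πR²·σT_eq⁴, so T_eq⁴ = S(1−A)/(4σ).
T_eq = [1.29×10⁴ × 0.26 / (4 × 5.67×10⁻⁸)]^(1/4) = (1.47×10¹⁰)^(1/4) = 348 K.

T_eq ≈ 348 K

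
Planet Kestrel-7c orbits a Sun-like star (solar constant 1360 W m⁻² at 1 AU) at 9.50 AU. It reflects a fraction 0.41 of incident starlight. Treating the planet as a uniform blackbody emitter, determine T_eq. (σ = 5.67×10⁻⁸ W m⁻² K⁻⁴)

Flux at 9.50 AU: S = 1360/9.50² = 15.1 W m⁻².
Energy balance: absorbed = emitted ⇒ πR²·S(1−A) = 4πR²·σT_eq⁴, so T_eq⁴ = S(1−A)/(4σ).
T_eq = [15.1 × 0.59 / (4 × 5.67×10⁻⁸)]^(1/4) = (3.92×10⁷)^(1/4) = 79.1 K.

T_eq ≈ 79.1 K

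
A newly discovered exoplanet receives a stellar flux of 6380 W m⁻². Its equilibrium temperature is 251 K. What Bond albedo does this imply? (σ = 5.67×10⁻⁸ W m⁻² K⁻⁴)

From T_eq⁴ = S(1−A)/(4σ): 1−A = 4σT_eq⁴/S.
1−A = 4 × 5.67×10⁻⁸ × (251)⁴ / 6380 = 0.141.

A ≈ 0.86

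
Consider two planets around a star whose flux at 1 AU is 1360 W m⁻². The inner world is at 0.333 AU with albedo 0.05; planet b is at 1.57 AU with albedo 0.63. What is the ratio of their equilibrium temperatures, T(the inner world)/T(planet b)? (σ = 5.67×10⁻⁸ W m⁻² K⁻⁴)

T_eq = [S₀(1−A)/(4σd²)]^(1/4), so T ∝ (1−A)^(1/4) / √d.
T₁ = [1360×0.95/(4×5.67×10⁻⁸×0.333²)]^(1/4) = 476.08 K.
T₂ = [1360×0.37/(4×5.67×10⁻⁸×1.57²)]^(1/4) = 173.21 K.

T₁/T₂ ≈ 2.749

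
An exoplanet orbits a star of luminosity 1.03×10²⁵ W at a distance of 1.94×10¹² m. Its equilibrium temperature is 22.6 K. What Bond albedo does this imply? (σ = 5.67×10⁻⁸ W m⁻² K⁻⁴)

A ≈ 0.73

Flux: S = L/(4πd²) = 1.03×10²⁵/(4π×(1.94×10¹²)²) = 0.218 W m⁻².
From T_eq⁴ = S(1−A)/(4σ): 1−A = 4σT_eq⁴/S.
1−A = 4 × 5.67×10⁻⁸ × (22.6)⁴ / 0.218 = 0.272.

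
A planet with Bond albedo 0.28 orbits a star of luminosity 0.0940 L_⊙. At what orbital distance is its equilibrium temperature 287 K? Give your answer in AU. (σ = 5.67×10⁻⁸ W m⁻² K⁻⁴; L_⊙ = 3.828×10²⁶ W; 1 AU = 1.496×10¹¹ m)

L = 0.0940 × 3.828×10²⁶ = 3.60×10²⁵ W.
From T_eq⁴ = L(1−A)/(16πσd²): d = √[L(1−A)/(16πσT_eq⁴)].
d = √[3.60×10²⁵ × 0.72 / (16π × 5.67×10⁻⁸ × (287)⁴)] = 3.66×10¹⁰ m = 0.245 AU.

d ≈ 0.245 AU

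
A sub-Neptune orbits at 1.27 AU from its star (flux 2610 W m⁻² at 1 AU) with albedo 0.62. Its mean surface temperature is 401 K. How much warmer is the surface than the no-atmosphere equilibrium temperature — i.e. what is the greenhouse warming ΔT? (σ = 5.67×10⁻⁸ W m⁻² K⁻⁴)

ΔT ≈ 172.8 K

S = 2610/1.27² = 1618 W m⁻².
T_eq = [S(1−A)/(4σ)]^(1/4) = [1618×0.38/(4×5.67×10⁻⁸)]^(1/4) = 228.2 K.
ΔT = T_surf − T_eq = 401 − 228.2.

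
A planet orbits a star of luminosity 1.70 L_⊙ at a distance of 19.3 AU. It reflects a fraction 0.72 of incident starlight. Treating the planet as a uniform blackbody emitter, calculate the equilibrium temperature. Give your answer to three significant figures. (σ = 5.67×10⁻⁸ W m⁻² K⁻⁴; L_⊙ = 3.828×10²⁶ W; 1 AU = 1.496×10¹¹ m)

d = 19.3 AU = 2.89×10¹² m.
L = 1.70 × 3.828×10²⁶ = 6.51×10²⁶ W.
Flux: S = L/(4πd²) = 6.51×10²⁶/(4π×(2.89×10¹²)²) = 6.21 W m⁻².
Energy balance: absorbed = emitted ⇒ πR²·S(1−A) = 4πR²·σT_eq⁴, so T_eq⁴ = S(1−A)/(4σ).
T_eq = [6.21 × 0.28 / (4 × 5.67×10⁻⁸)]^(1/4) = (7.67×10⁶)^(1/4) = 52.6 K.

T_eq ≈ 52.6 K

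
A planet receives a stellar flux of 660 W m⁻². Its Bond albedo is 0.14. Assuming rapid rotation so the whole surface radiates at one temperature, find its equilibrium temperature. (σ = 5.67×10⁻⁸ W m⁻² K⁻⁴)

T_eq ≈ 224 K

Energy balance: absorbed = emitted ⇒ πR²·S(1−A) = 4πR²·σT_eq⁴, so T_eq⁴ = S(1−A)/(4σ).
T_eq = [660 × 0.86 / (4 × 5.67×10⁻⁸)]^(1/4) = (2.50×10⁹)^(1/4) = 224 K.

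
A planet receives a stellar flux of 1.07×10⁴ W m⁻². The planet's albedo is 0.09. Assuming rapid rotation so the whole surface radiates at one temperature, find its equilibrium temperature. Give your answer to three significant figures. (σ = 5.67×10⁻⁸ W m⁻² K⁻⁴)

Energy balance: absorbed = emitted ⇒ πR²·S(1−A) = 4πR²·σT_eq⁴, so T_eq⁴ = S(1−A)/(4σ).
T_eq = [1.07×10⁴ × 0.91 / (4 × 5.67×10⁻⁸)]^(1/4) = (4.29×10¹⁰)^(1/4) = 455 K.

T_eq ≈ 455 K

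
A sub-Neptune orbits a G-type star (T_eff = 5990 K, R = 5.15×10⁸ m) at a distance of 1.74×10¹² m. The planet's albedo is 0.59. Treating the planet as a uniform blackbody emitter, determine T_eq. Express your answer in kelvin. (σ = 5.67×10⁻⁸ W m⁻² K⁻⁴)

T_eq ≈ 58.3 K

L = 4πR_⋆²σT_⋆⁴ = 4π(5.15×10⁸)² × 5.67×10⁻⁸ × (5990)⁴ = 2.43×10²⁶ W.
S = L/(4πd²) = 6.39 W m⁻².
Energy balance: absorbed = emitted ⇒ πR²·S(1−A) = 4πR²·σT_eq⁴, so T_eq⁴ = S(1−A)/(4σ).
T_eq = [6.39 × 0.41 / (4 × 5.67×10⁻⁸)]^(1/4) = (1.16×10⁷)^(1/4) = 58.3 K.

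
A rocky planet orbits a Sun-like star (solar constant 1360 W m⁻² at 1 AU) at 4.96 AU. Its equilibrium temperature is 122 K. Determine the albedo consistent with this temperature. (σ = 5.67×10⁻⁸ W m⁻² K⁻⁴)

A ≈ 0.09

Flux at 4.96 AU: S = 1360/4.96² = 55.3 W m⁻².
From T_eq⁴ = S(1−A)/(4σ): 1−A = 4σT_eq⁴/S.
1−A = 4 × 5.67×10⁻⁸ × (122)⁴ / 55.3 = 0.909.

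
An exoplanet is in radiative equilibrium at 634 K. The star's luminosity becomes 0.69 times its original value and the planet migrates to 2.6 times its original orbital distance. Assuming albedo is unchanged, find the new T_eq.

T_eq ∝ L^(1/4) · d^(−1/2).
T′ = 634 × 0.69^(1/4) / 2.6^(1/2) = 358 K.

T_eq ≈ 358 K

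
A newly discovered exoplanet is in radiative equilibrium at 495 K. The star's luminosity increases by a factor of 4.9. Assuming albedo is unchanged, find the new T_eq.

T_eq ∝ L^(1/4) · d^(−1/2).
T′ = 495 × 4.9^(1/4) = 736 K.

T_eq ≈ 736 K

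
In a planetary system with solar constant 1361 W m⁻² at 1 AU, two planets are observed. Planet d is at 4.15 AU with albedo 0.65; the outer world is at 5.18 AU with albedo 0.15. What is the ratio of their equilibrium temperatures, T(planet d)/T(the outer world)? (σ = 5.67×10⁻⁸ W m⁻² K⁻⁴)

T₁/T₂ ≈ 0.895

T_eq = [S₀(1−A)/(4σd²)]^(1/4), so T ∝ (1−A)^(1/4) / √d.
T₁ = [1361×0.35/(4×5.67×10⁻⁸×4.15²)]^(1/4) = 105.09 K.
T₂ = [1361×0.85/(4×5.67×10⁻⁸×5.18²)]^(1/4) = 117.42 K.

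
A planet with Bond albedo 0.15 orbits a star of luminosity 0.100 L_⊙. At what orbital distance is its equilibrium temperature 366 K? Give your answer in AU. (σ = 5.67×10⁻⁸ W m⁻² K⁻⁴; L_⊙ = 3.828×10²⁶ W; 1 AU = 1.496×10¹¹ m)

d ≈ 0.169 AU

L = 0.100 × 3.828×10²⁶ = 3.83×10²⁵ W.
From T_eq⁴ = L(1−A)/(16πσd²): d = √[L(1−A)/(16πσT_eq⁴)].
d = √[3.83×10²⁵ × 0.85 / (16π × 5.67×10⁻⁸ × (366)⁴)] = 2.52×10¹⁰ m = 0.169 AU.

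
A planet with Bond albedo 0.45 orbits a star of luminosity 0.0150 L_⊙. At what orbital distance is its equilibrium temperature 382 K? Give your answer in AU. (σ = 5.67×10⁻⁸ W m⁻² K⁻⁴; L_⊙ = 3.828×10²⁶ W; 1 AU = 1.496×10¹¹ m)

L = 0.0150 × 3.828×10²⁶ = 5.74×10²⁴ W.
From T_eq⁴ = L(1−A)/(16πσd²): d = √[L(1−A)/(16πσT_eq⁴)].
d = √[5.74×10²⁴ × 0.55 / (16π × 5.67×10⁻⁸ × (382)⁴)] = 7.21×10⁹ m = 0.0482 AU.

d ≈ 0.0482 AU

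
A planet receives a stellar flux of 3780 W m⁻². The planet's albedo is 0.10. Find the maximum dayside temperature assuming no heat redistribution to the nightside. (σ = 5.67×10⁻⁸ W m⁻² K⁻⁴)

T_ss ≈ 495 K

With no redistribution each surface element balances locally: S(1−A) = σT⁴.
T = [3780 × 0.90 / 5.67×10⁻⁸]^(1/4) = (6.00×10¹⁰)^(1/4) = 495 K.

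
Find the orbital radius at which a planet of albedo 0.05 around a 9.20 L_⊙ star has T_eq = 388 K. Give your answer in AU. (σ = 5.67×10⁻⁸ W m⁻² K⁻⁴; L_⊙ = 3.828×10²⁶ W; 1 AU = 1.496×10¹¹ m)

d ≈ 1.52 AU

L = 9.20 × 3.828×10²⁶ = 3.52×10²⁷ W.
From T_eq⁴ = L(1−A)/(16πσd²): d = √[L(1−A)/(16πσT_eq⁴)].
d = √[3.52×10²⁷ × 0.95 / (16π × 5.67×10⁻⁸ × (388)⁴)] = 2.28×10¹¹ m = 1.52 AU.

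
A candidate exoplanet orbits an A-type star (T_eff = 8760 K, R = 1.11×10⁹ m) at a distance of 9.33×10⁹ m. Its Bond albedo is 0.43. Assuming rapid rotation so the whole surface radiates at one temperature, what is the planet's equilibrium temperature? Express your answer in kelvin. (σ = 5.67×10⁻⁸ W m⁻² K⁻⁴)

L = 4πR_⋆²σT_⋆⁴ = 4π(1.11×10⁹)² × 5.67×10⁻⁸ × (8760)⁴ = 5.17×10²⁷ W.
S = L/(4πd²) = 4.73×10⁶ W m⁻².
Energy balance: absorbed = emitted ⇒ πR²·S(1−A) = 4πR²·σT_eq⁴, so T_eq⁴ = S(1−A)/(4σ).
T_eq = [4.73×10⁶ × 0.57 / (4 × 5.67×10⁻⁸)]^(1/4) = (1.19×10¹³)^(1/4) = 1860 K.

T_eq ≈ 1860 K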